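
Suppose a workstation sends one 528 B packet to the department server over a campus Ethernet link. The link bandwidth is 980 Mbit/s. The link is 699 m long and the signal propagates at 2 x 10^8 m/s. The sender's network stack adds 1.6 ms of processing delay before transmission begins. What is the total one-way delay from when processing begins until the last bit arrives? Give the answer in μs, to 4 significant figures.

1608 μs

L = 528 × 8 = 4224 bits.
Transmission delay = L/R = 4224 / 980000000 = 4.3102 μs.
Propagation delay = d/s = 699 m / 200000000 m/s = 3.495 μs.
Plus processing delay 1.6 ms = 1600 μs.
Total = 1608 μs.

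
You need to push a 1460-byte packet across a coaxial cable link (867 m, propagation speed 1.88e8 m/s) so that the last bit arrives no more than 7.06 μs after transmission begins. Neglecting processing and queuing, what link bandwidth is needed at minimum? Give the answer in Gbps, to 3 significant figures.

L = 11680 bits.
Propagation delay = 867 / 188000000 = 4.6117 μs.
Transmission budget = 7.06 − 4.6117 = 2.4483 μs.
R ≥ L / t_tx = 11680 bits / 2.4483e-06 s = 4.77 Gbps.

4.77 Gbps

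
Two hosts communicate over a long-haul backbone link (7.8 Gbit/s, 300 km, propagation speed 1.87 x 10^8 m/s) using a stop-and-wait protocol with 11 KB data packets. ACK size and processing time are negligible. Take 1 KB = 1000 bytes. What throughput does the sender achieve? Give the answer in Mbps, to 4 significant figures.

t_tx = L/R = 88000/7800000000 = 1.12821e-05 s.
t_prop = 300000/187000000 = 0.00160428 s; RTT = 0.00320856 s.
Cycle = t_tx + RTT = 0.00321984 s.
Throughput = L / cycle = 88000 / 0.00321984 = 27.33 Mbps.

27.33 Mbps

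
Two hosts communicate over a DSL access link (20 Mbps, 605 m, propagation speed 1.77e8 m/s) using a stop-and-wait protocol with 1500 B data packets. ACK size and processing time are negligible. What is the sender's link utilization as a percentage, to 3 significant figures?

98.9 %

t_tx = L/R = 12000/20000000 = 0.0006 s.
t_prop = 605/177000000 = 3.41808e-06 s; RTT = 6.83616e-06 s.
Cycle = t_tx + RTT = 0.000606836 s.
Utilization = t_tx / cycle = 0.0006/0.000606836 = 98.9 %.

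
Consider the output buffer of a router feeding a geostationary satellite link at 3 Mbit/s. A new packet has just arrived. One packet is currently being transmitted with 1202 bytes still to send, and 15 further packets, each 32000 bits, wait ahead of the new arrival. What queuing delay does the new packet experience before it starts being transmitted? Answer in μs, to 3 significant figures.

Each queued packet: L/R = 32000/3000000 = 10666.7 μs.
15 queued → 160000 μs.
Plus remaining 9616 bits of current packet: 3205.33 μs.
Queuing delay = 163000 μs.

163000 μs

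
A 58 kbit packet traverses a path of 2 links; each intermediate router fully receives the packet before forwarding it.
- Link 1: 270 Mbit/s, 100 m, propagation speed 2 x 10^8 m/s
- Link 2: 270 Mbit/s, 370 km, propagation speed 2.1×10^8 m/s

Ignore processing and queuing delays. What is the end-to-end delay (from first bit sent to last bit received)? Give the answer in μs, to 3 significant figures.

2190 μs

L = 58000 bits.
Transmission delay per hop = L/R = 58000/270000000 = 214.815 μs; 2 hops → 429.63 μs.
Propagation delays (d/s per hop): 0.5, 1761.9 μs; sum = 1762.4 μs.
End-to-end = 2190 μs.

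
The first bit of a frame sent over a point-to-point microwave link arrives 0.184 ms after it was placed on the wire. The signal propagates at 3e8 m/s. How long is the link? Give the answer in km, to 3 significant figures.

55.2 km

d = s × t_prop = 300000000 × 0.000184 = 55.2 km.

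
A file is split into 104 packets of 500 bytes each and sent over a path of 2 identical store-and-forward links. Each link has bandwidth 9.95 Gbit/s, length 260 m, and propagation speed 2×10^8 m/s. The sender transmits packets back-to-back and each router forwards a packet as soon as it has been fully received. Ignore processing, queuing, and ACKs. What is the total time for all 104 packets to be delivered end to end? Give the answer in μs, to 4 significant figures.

Per-hop transmission t_tx = L/R = 4000/9950000000 = 0.40201 μs.
Per-hop propagation t_prop = 260/200000000 = 1.3 μs.
Pipeline fill: first packet needs 2·t_tx to clear all hops; remaining 103 packets each add one t_tx.
Total = (2+104-1)·t_tx + 2·t_prop = 105·0.40201 + 2·1.3 = 44.81 μs.

44.81 μs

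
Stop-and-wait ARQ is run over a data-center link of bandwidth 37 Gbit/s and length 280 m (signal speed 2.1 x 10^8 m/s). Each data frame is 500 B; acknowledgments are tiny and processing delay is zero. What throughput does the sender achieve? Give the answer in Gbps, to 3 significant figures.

1.44 Gbps

t_tx = L/R = 4000/37000000000 = 1.08108e-07 s.
t_prop = 280/210000000 = 1.33333e-06 s; RTT = 2.66667e-06 s.
Cycle = t_tx + RTT = 2.77477e-06 s.
Throughput = L / cycle = 4000 / 2.77477e-06 = 1.44 Gbps.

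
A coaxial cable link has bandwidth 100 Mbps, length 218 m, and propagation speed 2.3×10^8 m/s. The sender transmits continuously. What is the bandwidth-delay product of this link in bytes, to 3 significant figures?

Propagation delay = 218 / 2.3e+08 = 9.47826e-07 s.
BDP = R × t_prop = 100000000 × 9.47826e-07 = 94.7826 bits.
In bytes: 94.7826/8 = 11.8 bytes.

11.8 bytes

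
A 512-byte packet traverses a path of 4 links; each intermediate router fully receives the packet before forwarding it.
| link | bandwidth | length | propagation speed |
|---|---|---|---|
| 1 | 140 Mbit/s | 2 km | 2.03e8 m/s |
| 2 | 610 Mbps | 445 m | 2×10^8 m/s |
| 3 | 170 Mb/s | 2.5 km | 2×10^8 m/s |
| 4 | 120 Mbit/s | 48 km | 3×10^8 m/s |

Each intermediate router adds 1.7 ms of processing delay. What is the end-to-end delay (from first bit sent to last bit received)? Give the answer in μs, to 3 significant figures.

L = 512 × 8 = 4096 bits.
Transmission delays (L/R per hop): 29.2571, 6.71475, 24.0941, 34.1333 μs; sum = 94.1993 μs.
Propagation delays (d/s per hop): 9.85222, 2.225, 12.5, 160 μs; sum = 184.577 μs.
Processing at 3 router(s): 3 × 1.7 ms = 5100 μs.
End-to-end = 5380 μs.

5380 μs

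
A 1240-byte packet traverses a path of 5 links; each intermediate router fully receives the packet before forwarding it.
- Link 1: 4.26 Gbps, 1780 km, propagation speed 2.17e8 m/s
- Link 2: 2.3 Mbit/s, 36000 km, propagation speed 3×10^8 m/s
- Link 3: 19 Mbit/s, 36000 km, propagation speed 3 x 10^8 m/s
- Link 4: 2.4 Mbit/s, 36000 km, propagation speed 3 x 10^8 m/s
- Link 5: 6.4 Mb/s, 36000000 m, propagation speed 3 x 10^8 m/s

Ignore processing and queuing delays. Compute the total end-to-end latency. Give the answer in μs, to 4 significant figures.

498700 μs

L = 1240 × 8 = 9920 bits.
Transmission delays (L/R per hop): 2.32864, 4313.04, 522.105, 4133.33, 1550 μs; sum = 10520.8 μs.
Propagation delays (d/s per hop): 8202.76, 120000, 120000, 120000, 120000 μs; sum = 488203 μs.
End-to-end = 498700 μs.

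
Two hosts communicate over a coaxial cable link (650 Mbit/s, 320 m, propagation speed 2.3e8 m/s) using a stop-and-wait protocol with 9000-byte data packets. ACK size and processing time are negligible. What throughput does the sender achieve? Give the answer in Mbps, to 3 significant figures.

634 Mbps

t_tx = L/R = 72000/650000000 = 0.000110769 s.
t_prop = 320/2.3e+08 = 1.3913e-06 s; RTT = 2.78261e-06 s.
Cycle = t_tx + RTT = 0.000113552 s.
Throughput = L / cycle = 72000 / 0.000113552 = 634 Mbps.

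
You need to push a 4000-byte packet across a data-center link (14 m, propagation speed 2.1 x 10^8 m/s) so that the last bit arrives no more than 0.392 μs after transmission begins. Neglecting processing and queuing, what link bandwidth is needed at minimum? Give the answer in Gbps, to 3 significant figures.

L = 32000 bits.
Propagation delay = 14 / 210000000 = 0.0666667 μs.
Transmission budget = 0.392 − 0.0666667 = 0.325333 μs.
R ≥ L / t_tx = 32000 bits / 3.25333e-07 s = 98.4 Gbps.

98.4 Gbps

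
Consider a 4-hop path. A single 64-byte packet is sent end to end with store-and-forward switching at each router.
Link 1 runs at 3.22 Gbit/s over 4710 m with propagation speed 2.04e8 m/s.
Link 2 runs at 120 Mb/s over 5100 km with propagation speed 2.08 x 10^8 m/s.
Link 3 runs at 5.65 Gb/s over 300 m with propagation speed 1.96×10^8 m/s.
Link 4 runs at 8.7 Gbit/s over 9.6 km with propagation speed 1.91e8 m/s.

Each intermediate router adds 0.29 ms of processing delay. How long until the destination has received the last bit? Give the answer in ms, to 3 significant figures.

L = 64 × 8 = 512 bits.
Transmission delays (L/R per hop): 0.000159006, 0.00426667, 9.06195e-05, 5.88506e-05 ms; sum = 0.00457514 ms.
Propagation delays (d/s per hop): 0.0230882, 24.5192, 0.00153061, 0.0502618 ms; sum = 24.5941 ms.
Processing at 3 router(s): 3 × 0.29 ms = 0.87 ms.
End-to-end = 25.5 ms.

25.5 ms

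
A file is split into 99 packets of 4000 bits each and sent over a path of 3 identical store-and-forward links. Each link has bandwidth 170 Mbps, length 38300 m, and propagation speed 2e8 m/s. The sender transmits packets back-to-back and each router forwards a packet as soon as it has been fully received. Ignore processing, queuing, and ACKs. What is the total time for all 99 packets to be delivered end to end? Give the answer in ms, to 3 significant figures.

Per-hop transmission t_tx = L/R = 4000/170000000 = 0.0235294 ms.
Per-hop propagation t_prop = 38300/200000000 = 0.1915 ms.
Pipeline fill: first packet needs 3·t_tx to clear all hops; remaining 98 packets each add one t_tx.
Total = (3+99-1)·t_tx + 3·t_prop = 101·0.0235294 + 3·0.1915 = 2.95 ms.

2.95 ms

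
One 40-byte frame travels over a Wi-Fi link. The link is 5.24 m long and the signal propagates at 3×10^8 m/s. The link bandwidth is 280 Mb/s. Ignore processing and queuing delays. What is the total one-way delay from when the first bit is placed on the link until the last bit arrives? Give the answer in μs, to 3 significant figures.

1.16 μs

L = 40 × 8 = 320 bits.
Transmission delay = L/R = 320 / 280000000 = 1.14286 μs.
Propagation delay = d/s = 5.24 m / 300000000 m/s = 0.0174667 μs.
Total = 1.16 μs.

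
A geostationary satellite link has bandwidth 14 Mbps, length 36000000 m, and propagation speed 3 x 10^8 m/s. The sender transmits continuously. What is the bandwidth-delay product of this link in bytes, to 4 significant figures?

210000 bytes

Propagation delay = 36000000 / 300000000 = 0.12 s.
BDP = R × t_prop = 14000000 × 0.12 = 1680000 bits.
In bytes: 1680000/8 = 210000 bytes.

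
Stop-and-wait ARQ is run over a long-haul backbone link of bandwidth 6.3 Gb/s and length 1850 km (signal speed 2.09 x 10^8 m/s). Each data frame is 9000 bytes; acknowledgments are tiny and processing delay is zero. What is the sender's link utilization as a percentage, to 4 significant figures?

0.06451 %

t_tx = L/R = 72000/6300000000 = 1.14286e-05 s.
t_prop = 1850000/209000000 = 0.00885167 s; RTT = 0.0177033 s.
Cycle = t_tx + RTT = 0.0177148 s.
Utilization = t_tx / cycle = 1.14286e-05/0.0177148 = 0.06451 %.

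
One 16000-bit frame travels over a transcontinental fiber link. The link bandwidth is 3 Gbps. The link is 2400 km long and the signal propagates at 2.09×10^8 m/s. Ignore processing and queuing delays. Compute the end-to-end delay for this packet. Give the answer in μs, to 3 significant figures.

Transmission delay = L/R = 16000 / 3000000000 = 5.33333 μs.
Propagation delay = d/s = 2400000 m / 209000000 m/s = 11483.3 μs.
Total = 11500 μs.

11500 μs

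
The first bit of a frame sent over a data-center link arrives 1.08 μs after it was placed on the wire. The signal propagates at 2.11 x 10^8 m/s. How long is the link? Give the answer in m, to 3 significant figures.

d = s × t_prop = 211000000 × 1.08e-06 = 228 m.

228 m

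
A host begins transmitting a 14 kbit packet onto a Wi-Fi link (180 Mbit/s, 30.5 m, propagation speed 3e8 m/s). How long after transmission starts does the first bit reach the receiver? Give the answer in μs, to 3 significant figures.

First bit experiences only propagation delay: d/s = 30.5/300000000 = 0.102 μs.

0.102 μs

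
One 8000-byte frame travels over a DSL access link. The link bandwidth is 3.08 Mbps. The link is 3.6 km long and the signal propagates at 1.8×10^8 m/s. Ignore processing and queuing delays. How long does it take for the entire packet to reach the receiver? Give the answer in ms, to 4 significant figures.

20.80 ms

L = 8000 × 8 = 64000 bits.
Transmission delay = L/R = 64000 / 3080000 = 20.7792 ms.
Propagation delay = d/s = 3600 m / 180000000 m/s = 0.02 ms.
Total = 20.80 ms.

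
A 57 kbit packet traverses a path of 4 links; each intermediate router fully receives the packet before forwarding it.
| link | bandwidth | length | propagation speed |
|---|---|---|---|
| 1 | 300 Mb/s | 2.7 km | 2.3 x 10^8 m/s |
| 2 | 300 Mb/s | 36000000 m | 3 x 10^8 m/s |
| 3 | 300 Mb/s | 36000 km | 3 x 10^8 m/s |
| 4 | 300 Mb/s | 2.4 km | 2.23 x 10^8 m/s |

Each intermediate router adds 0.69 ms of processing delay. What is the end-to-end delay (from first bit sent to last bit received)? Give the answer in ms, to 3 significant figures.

L = 57000 bits.
Transmission delay per hop = L/R = 57000/300000000 = 0.19 ms; 4 hops → 0.76 ms.
Propagation delays (d/s per hop): 0.0117391, 120, 120, 0.0107623 ms; sum = 240.023 ms.
Processing at 3 router(s): 3 × 0.69 ms = 2.07 ms.
End-to-end = 243 ms.

243 ms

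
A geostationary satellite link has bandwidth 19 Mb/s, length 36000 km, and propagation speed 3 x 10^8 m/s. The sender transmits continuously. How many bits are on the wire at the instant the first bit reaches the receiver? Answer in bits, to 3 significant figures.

Propagation delay = 36000000 / 300000000 = 0.12 s.
BDP = R × t_prop = 19000000 × 0.12 = 2280000 bits.

2280000 bits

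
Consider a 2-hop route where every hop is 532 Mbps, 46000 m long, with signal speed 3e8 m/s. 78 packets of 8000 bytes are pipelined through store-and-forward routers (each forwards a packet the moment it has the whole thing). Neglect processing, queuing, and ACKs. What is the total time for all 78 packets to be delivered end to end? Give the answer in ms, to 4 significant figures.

9.810 ms

Per-hop transmission t_tx = L/R = 64000/532000000 = 0.120301 ms.
Per-hop propagation t_prop = 46000/300000000 = 0.153333 ms.
Pipeline fill: first packet needs 2·t_tx to clear all hops; remaining 77 packets each add one t_tx.
Total = (2+78-1)·t_tx + 2·t_prop = 79·0.120301 + 2·0.153333 = 9.810 ms.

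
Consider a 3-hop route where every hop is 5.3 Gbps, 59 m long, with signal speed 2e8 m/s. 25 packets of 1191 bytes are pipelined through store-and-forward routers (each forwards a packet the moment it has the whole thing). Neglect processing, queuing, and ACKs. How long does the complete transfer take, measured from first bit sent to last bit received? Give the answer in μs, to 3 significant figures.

49.4 μs

Per-hop transmission t_tx = L/R = 9528/5300000000 = 1.79774 μs.
Per-hop propagation t_prop = 59/200000000 = 0.295 μs.
Pipeline fill: first packet needs 3·t_tx to clear all hops; remaining 24 packets each add one t_tx.
Total = (3+25-1)·t_tx + 3·t_prop = 27·1.79774 + 3·0.295 = 49.4 μs.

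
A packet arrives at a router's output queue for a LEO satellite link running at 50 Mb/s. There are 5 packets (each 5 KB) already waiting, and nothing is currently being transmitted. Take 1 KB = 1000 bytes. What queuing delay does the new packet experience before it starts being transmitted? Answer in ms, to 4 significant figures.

4.000 ms

Each queued packet: L/R = 40000/50000000 = 0.8 ms.
5 queued → 4 ms.
Queuing delay = 4.000 ms.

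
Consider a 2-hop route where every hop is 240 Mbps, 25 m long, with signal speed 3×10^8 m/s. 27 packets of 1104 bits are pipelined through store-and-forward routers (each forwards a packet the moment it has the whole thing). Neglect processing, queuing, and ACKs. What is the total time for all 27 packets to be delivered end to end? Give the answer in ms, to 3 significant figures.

Per-hop transmission t_tx = L/R = 1104/240000000 = 0.0046 ms.
Per-hop propagation t_prop = 25/300000000 = 8.33333e-05 ms.
Pipeline fill: first packet needs 2·t_tx to clear all hops; remaining 26 packets each add one t_tx.
Total = (2+27-1)·t_tx + 2·t_prop = 28·0.0046 + 2·8.33333e-05 = 0.129 ms.

0.129 ms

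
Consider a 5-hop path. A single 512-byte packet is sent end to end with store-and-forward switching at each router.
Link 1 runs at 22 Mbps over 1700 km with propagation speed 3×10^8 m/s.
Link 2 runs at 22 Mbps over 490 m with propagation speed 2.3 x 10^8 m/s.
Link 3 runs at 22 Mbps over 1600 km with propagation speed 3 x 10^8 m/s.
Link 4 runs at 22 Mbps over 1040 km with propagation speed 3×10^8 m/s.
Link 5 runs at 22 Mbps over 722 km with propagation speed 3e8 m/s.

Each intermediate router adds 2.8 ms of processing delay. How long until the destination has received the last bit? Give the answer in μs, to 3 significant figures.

29000 μs

L = 512 × 8 = 4096 bits.
Transmission delay per hop = L/R = 4096/22000000 = 186.182 μs; 5 hops → 930.909 μs.
Propagation delays (d/s per hop): 5666.67, 2.13043, 5333.33, 3466.67, 2406.67 μs; sum = 16875.5 μs.
Processing at 4 router(s): 4 × 2.8 ms = 11200 μs.
End-to-end = 29000 μs.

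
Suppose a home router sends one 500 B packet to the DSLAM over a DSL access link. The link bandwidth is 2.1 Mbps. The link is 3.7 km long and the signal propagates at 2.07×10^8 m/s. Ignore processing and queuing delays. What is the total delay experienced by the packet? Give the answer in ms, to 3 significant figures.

L = 500 × 8 = 4000 bits.
Transmission delay = L/R = 4000 / 2100000 = 1.90476 ms.
Propagation delay = d/s = 3700 m / 2.07e+08 m/s = 0.0178744 ms.
Total = 1.92 ms.

1.92 ms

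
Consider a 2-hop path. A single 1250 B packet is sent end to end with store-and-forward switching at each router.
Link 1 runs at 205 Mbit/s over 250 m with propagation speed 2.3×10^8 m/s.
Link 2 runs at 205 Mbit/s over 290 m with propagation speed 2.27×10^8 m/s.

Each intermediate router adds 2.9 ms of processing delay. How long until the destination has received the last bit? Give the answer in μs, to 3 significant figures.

L = 1250 × 8 = 10000 bits.
Transmission delay per hop = L/R = 10000/205000000 = 48.7805 μs; 2 hops → 97.561 μs.
Propagation delays (d/s per hop): 1.08696, 1.27753 μs; sum = 2.36449 μs.
Processing at 1 router(s): 1 × 2.9 ms = 2900 μs.
End-to-end = 3000 μs.

3000 μs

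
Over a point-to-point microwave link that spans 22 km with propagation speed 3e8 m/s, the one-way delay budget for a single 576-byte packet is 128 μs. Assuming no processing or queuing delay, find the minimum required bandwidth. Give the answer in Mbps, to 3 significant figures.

84.3 Mbps

L = 4608 bits.
Propagation delay = 22000 / 300000000 = 73.3333 μs.
Transmission budget = 128 − 73.3333 = 54.6667 μs.
R ≥ L / t_tx = 4608 bits / 5.46667e-05 s = 84.3 Mbps.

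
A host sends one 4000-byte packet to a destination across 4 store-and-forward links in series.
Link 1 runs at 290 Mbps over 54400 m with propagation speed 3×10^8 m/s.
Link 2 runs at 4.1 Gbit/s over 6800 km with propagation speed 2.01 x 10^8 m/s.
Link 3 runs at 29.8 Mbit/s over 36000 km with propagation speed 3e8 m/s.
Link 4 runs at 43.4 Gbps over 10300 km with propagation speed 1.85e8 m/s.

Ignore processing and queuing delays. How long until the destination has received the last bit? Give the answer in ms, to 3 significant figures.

211 ms

L = 4000 × 8 = 32000 bits.
Transmission delays (L/R per hop): 0.110345, 0.00780488, 1.07383, 0.000737327 ms; sum = 1.19271 ms.
Propagation delays (d/s per hop): 0.181333, 33.8308, 120, 55.6757 ms; sum = 209.688 ms.
End-to-end = 211 ms.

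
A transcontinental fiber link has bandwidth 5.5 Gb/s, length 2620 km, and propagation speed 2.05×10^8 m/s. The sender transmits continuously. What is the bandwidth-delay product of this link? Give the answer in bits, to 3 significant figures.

70300000 bits

Propagation delay = 2620000 / 2.05e+08 = 0.0127805 s.
BDP = R × t_prop = 5500000000 × 0.0127805 = 70292700 bits.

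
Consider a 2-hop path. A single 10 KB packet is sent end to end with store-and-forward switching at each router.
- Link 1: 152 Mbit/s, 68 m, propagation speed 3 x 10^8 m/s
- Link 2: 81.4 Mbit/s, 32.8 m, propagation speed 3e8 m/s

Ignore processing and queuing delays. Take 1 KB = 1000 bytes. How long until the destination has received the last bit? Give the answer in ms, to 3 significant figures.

1.51 ms

L = 80000 bits.
Transmission delays (L/R per hop): 0.526316, 0.982801 ms; sum = 1.50912 ms.
Propagation delays (d/s per hop): 0.000226667, 0.000109333 ms; sum = 0.000336 ms.
End-to-end = 1.51 ms.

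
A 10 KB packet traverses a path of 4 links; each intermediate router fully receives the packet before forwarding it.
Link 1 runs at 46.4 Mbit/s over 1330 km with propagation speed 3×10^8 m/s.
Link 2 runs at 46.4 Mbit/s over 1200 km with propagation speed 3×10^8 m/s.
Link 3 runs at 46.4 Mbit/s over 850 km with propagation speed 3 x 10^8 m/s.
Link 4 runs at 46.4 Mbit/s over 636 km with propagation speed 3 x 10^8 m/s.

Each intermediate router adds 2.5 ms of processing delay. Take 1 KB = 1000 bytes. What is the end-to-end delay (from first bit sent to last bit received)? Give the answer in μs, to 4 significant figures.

L = 80000 bits.
Transmission delay per hop = L/R = 80000/46400000 = 1724.14 μs; 4 hops → 6896.55 μs.
Propagation delays (d/s per hop): 4433.33, 4000, 2833.33, 2120 μs; sum = 13386.7 μs.
Processing at 3 router(s): 3 × 2.5 ms = 7500 μs.
End-to-end = 27780 μs.

27780 μs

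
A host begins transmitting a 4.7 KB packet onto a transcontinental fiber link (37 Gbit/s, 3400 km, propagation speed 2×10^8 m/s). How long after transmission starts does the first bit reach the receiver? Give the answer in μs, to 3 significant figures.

17000 μs

First bit experiences only propagation delay: d/s = 3400000/200000000 = 17000 μs.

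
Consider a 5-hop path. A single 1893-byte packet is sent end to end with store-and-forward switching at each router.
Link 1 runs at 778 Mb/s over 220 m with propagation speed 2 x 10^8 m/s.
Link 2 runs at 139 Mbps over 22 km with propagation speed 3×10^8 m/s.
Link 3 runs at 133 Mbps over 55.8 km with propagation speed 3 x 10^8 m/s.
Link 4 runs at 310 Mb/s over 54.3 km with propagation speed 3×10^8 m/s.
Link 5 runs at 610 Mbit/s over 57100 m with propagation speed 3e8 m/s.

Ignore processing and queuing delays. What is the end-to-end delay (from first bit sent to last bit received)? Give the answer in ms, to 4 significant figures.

L = 1893 × 8 = 15144 bits.
Transmission delays (L/R per hop): 0.0194653, 0.10895, 0.113865, 0.0488516, 0.0248262 ms; sum = 0.315957 ms.
Propagation delays (d/s per hop): 0.0011, 0.0733333, 0.186, 0.181, 0.190333 ms; sum = 0.631767 ms.
End-to-end = 0.9477 ms.

0.9477 ms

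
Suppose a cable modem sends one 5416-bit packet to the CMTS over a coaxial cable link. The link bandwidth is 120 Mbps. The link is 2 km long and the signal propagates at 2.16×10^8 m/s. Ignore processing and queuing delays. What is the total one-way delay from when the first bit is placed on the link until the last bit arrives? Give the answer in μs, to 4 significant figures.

54.39 μs

Transmission delay = L/R = 5416 / 120000000 = 45.1333 μs.
Propagation delay = d/s = 2000 m / 216000000 m/s = 9.25926 μs.
Total = 54.39 μs.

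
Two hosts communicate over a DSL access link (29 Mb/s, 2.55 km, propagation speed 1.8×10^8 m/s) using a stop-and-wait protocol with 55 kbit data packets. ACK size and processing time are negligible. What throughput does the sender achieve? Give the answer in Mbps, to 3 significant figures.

28.6 Mbps

t_tx = L/R = 55000/29000000 = 0.00189655 s.
t_prop = 2550/180000000 = 1.41667e-05 s; RTT = 2.83333e-05 s.
Cycle = t_tx + RTT = 0.00192489 s.
Throughput = L / cycle = 55000 / 0.00192489 = 28.6 Mbps.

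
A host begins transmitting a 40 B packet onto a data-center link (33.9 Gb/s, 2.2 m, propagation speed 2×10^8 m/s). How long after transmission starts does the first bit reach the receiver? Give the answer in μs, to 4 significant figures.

First bit experiences only propagation delay: d/s = 2.2/200000000 = 0.01100 μs.

0.01100 μs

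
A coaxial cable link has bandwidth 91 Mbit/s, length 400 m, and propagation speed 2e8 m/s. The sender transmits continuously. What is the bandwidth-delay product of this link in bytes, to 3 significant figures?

Propagation delay = 400 / 200000000 = 2e-06 s.
BDP = R × t_prop = 91000000 × 2e-06 = 182 bits.
In bytes: 182/8 = 22.8 bytes.

22.8 bytes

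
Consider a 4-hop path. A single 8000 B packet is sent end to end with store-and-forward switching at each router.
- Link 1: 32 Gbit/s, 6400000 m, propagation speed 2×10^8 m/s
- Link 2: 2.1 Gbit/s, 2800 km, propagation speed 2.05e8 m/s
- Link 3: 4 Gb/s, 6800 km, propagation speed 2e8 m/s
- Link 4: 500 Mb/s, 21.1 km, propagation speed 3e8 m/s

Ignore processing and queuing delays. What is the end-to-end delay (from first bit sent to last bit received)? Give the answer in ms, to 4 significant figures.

L = 8000 × 8 = 64000 bits.
Transmission delays (L/R per hop): 0.002, 0.0304762, 0.016, 0.128 ms; sum = 0.176476 ms.
Propagation delays (d/s per hop): 32, 13.6585, 34, 0.0703333 ms; sum = 79.7289 ms.
End-to-end = 79.91 ms.

79.91 ms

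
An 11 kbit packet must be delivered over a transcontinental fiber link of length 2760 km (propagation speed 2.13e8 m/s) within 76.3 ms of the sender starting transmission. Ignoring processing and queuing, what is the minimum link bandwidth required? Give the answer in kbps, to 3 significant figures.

Propagation delay = 2760000 / 213000000 = 12.9577 ms.
Transmission budget = 76.3 − 12.9577 = 63.3423 ms.
R ≥ L / t_tx = 11000 bits / 0.0633423 s = 174 kbps.

174 kbps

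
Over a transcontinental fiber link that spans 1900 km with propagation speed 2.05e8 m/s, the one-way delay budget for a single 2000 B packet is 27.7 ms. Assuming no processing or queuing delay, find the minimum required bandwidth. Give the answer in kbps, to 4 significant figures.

L = 16000 bits.
Propagation delay = 1900000 / 2.05e+08 = 9.26829 ms.
Transmission budget = 27.7 − 9.26829 = 18.4317 ms.
R ≥ L / t_tx = 16000 bits / 0.0184317 s = 868.1 kbps.

868.1 kbps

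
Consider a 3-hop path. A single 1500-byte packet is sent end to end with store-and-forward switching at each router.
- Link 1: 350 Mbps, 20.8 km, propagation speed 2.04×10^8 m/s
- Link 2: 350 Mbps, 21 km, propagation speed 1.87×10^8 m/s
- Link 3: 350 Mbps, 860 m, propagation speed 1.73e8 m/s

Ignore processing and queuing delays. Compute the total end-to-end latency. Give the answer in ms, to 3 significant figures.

L = 1500 × 8 = 12000 bits.
Transmission delay per hop = L/R = 12000/350000000 = 0.0342857 ms; 3 hops → 0.102857 ms.
Propagation delays (d/s per hop): 0.101961, 0.112299, 0.0049711 ms; sum = 0.219231 ms.
End-to-end = 0.322 ms.

0.322 ms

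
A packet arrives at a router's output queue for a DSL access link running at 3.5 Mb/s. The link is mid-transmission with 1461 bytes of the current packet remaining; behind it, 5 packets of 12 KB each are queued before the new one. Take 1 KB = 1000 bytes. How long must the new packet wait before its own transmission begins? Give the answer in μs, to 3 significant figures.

Each queued packet: L/R = 96000/3500000 = 27428.6 μs.
5 queued → 137143 μs.
Plus remaining 11688 bits of current packet: 3339.43 μs.
Queuing delay = 140000 μs.

140000 μs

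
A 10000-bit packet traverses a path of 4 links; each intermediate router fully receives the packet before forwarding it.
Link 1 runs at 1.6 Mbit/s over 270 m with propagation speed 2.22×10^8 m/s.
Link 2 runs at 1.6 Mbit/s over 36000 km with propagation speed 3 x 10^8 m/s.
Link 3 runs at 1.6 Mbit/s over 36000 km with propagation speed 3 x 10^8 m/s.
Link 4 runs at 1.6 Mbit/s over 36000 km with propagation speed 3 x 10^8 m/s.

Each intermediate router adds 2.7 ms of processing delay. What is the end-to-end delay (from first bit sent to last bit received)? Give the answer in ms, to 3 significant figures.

Transmission delay per hop = L/R = 10000/1600000 = 6.25 ms; 4 hops → 25 ms.
Propagation delays (d/s per hop): 0.00121622, 120, 120, 120 ms; sum = 360.001 ms.
Processing at 3 router(s): 3 × 2.7 ms = 8.1 ms.
End-to-end = 393 ms.

393 ms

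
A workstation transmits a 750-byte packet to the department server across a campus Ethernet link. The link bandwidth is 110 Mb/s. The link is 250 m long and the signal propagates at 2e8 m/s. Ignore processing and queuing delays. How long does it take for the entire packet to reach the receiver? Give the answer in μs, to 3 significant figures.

55.8 μs

L = 750 × 8 = 6000 bits.
Transmission delay = L/R = 6000 / 110000000 = 54.5455 μs.
Propagation delay = d/s = 250 m / 200000000 m/s = 1.25 μs.
Total = 55.8 μs.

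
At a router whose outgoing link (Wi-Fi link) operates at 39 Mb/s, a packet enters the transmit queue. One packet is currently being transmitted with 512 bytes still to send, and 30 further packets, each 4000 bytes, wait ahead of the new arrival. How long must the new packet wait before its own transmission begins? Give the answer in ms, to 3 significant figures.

24.7 ms

Each queued packet: L/R = 32000/39000000 = 0.820513 ms.
30 queued → 24.6154 ms.
Plus remaining 4096 bits of current packet: 0.105026 ms.
Queuing delay = 24.7 ms.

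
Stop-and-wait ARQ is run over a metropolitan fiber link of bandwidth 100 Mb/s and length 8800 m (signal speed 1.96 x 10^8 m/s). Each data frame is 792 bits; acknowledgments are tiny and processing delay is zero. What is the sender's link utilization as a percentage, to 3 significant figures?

t_tx = L/R = 792/100000000 = 7.92e-06 s.
t_prop = 8800/196000000 = 4.4898e-05 s; RTT = 8.97959e-05 s.
Cycle = t_tx + RTT = 9.77159e-05 s.
Utilization = t_tx / cycle = 7.92e-06/9.77159e-05 = 8.11 %.

8.11 %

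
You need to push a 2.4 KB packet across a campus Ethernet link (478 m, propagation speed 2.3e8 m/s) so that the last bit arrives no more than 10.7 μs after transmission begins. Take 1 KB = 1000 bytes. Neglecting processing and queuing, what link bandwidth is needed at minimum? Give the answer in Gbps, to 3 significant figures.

L = 19200 bits.
Propagation delay = 478 / 2.3e+08 = 2.07826 μs.
Transmission budget = 10.7 − 2.07826 = 8.62174 μs.
R ≥ L / t_tx = 19200 bits / 8.62174e-06 s = 2.23 Gbps.

2.23 Gbps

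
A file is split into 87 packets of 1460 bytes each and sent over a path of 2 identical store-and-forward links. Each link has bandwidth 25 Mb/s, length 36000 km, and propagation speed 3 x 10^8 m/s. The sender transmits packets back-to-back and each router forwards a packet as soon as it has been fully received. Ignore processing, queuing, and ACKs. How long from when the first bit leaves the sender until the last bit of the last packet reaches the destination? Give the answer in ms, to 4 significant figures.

281.1 ms

Per-hop transmission t_tx = L/R = 11680/25000000 = 0.4672 ms.
Per-hop propagation t_prop = 36000000/300000000 = 120 ms.
Pipeline fill: first packet needs 2·t_tx to clear all hops; remaining 86 packets each add one t_tx.
Total = (2+87-1)·t_tx + 2·t_prop = 88·0.4672 + 2·120 = 281.1 ms.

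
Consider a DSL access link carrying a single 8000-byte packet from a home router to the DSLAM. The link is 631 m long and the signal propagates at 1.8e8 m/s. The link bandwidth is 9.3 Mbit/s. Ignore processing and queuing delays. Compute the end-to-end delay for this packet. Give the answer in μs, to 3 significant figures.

6890 μs

L = 8000 × 8 = 64000 bits.
Transmission delay = L/R = 64000 / 9300000 = 6881.72 μs.
Propagation delay = d/s = 631 m / 180000000 m/s = 3.50556 μs.
Total = 6890 μs.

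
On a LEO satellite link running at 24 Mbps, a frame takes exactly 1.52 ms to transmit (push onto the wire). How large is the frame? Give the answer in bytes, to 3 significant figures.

L = R × t_tx = 24000000 b/s × 0.00152 s = 36480 bits.
In bytes: 36480 / 8 = 4560 bytes.

4560 bytes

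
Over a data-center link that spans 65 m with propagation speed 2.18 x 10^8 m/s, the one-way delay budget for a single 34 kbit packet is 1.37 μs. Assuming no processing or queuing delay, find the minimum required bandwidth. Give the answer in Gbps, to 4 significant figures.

31.72 Gbps

Propagation delay = 65 / 2.18e+08 = 0.298165 μs.
Transmission budget = 1.37 − 0.298165 = 1.07183 μs.
R ≥ L / t_tx = 34000 bits / 1.07183e-06 s = 31.72 Gbps.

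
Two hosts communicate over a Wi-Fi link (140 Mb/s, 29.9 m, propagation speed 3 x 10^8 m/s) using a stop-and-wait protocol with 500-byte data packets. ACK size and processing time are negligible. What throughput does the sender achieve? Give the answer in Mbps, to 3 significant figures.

t_tx = L/R = 4000/140000000 = 2.85714e-05 s.
t_prop = 29.9/300000000 = 9.96667e-08 s; RTT = 1.99333e-07 s.
Cycle = t_tx + RTT = 2.87708e-05 s.
Throughput = L / cycle = 4000 / 2.87708e-05 = 139 Mbps.

139 Mbps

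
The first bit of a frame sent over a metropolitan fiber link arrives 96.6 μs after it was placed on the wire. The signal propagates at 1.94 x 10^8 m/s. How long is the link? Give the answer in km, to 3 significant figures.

d = s × t_prop = 194000000 × 9.66e-05 = 18.7 km.

18.7 km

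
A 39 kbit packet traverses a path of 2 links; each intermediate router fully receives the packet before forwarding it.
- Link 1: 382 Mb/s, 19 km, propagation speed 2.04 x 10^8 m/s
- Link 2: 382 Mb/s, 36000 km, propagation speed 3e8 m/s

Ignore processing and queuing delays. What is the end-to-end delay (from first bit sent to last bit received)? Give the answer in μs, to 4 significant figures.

L = 39000 bits.
Transmission delay per hop = L/R = 39000/382000000 = 102.094 μs; 2 hops → 204.188 μs.
Propagation delays (d/s per hop): 93.1373, 120000 μs; sum = 120093 μs.
End-to-end = 120300 μs.

120300 μs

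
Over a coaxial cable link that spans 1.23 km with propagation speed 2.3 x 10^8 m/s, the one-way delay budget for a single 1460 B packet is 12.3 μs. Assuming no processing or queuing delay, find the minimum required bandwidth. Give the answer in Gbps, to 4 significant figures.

1.680 Gbps

L = 11680 bits.
Propagation delay = 1230 / 2.3e+08 = 5.34783 μs.
Transmission budget = 12.3 − 5.34783 = 6.95217 μs.
R ≥ L / t_tx = 11680 bits / 6.95217e-06 s = 1.680 Gbps.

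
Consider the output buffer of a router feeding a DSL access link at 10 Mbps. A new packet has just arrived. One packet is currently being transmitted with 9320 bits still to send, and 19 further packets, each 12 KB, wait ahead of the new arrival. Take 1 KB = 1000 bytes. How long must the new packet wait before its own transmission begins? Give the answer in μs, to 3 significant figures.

Each queued packet: L/R = 96000/10000000 = 9600 μs.
19 queued → 182400 μs.
Plus remaining 9320 bits of current packet: 932 μs.
Queuing delay = 183000 μs.

183000 μs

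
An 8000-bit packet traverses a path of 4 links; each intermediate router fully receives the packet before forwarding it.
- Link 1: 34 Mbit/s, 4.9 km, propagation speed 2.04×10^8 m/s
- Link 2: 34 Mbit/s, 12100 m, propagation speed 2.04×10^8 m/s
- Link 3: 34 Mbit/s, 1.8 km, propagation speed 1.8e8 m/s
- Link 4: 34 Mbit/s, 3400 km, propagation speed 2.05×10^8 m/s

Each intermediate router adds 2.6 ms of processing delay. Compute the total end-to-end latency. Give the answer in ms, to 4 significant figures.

25.42 ms

Transmission delay per hop = L/R = 8000/34000000 = 0.235294 ms; 4 hops → 0.941176 ms.
Propagation delays (d/s per hop): 0.0240196, 0.0593137, 0.01, 16.5854 ms; sum = 16.6787 ms.
Processing at 3 router(s): 3 × 2.6 ms = 7.8 ms.
End-to-end = 25.42 ms.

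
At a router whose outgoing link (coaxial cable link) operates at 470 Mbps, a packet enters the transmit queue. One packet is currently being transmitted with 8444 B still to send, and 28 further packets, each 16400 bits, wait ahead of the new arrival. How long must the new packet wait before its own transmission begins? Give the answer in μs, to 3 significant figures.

Each queued packet: L/R = 16400/470000000 = 34.8936 μs.
28 queued → 977.021 μs.
Plus remaining 67552 bits of current packet: 143.728 μs.
Queuing delay = 1120 μs.

1120 μs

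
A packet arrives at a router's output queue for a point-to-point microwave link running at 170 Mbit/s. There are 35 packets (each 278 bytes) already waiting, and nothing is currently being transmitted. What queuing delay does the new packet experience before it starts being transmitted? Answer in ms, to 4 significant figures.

Each queued packet: L/R = 2224/170000000 = 0.0130824 ms.
35 queued → 0.457882 ms.
Queuing delay = 0.4579 ms.

0.4579 ms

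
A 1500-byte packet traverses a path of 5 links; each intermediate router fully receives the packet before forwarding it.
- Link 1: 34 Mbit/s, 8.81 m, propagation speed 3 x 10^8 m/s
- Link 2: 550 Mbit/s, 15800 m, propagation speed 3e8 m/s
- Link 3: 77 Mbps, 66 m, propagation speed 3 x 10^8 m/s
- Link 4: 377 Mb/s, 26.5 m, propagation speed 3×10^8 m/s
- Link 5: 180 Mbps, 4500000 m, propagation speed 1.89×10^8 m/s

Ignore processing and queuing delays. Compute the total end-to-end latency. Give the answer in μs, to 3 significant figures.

24500 μs

L = 1500 × 8 = 12000 bits.
Transmission delays (L/R per hop): 352.941, 21.8182, 155.844, 31.8302, 66.6667 μs; sum = 629.1 μs.
Propagation delays (d/s per hop): 0.0293667, 52.6667, 0.22, 0.0883333, 23809.5 μs; sum = 23862.5 μs.
End-to-end = 24500 μs.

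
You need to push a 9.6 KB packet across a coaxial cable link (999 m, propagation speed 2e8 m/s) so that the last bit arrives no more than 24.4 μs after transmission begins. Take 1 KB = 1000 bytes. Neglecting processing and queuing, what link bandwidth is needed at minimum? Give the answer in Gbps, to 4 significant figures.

3.958 Gbps

L = 76800 bits.
Propagation delay = 999 / 200000000 = 4.995 μs.
Transmission budget = 24.4 − 4.995 = 19.405 μs.
R ≥ L / t_tx = 76800 bits / 1.9405e-05 s = 3.958 Gbps.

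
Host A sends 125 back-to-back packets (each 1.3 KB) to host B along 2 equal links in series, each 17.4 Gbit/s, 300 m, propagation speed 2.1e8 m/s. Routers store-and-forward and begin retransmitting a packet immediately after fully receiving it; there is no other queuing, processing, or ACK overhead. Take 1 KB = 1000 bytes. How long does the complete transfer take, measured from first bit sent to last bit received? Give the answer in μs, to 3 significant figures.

78.2 μs

Per-hop transmission t_tx = L/R = 10400/17400000000 = 0.597701 μs.
Per-hop propagation t_prop = 300/210000000 = 1.42857 μs.
Pipeline fill: first packet needs 2·t_tx to clear all hops; remaining 124 packets each add one t_tx.
Total = (2+125-1)·t_tx + 2·t_prop = 126·0.597701 + 2·1.42857 = 78.2 μs.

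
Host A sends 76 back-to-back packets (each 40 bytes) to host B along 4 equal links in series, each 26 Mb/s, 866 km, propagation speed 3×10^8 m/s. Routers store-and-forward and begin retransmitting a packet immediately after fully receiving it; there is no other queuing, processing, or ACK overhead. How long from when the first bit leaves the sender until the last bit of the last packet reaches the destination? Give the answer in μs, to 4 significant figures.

12520 μs

Per-hop transmission t_tx = L/R = 320/26000000 = 12.3077 μs.
Per-hop propagation t_prop = 866000/300000000 = 2886.67 μs.
Pipeline fill: first packet needs 4·t_tx to clear all hops; remaining 75 packets each add one t_tx.
Total = (4+76-1)·t_tx + 4·t_prop = 79·12.3077 + 4·2886.67 = 12520 μs.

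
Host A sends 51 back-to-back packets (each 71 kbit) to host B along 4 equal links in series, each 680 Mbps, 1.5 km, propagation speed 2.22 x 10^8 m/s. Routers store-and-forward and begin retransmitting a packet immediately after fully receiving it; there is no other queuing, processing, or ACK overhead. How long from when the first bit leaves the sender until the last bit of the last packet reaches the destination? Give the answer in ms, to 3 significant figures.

5.67 ms

Per-hop transmission t_tx = L/R = 71000/680000000 = 0.104412 ms.
Per-hop propagation t_prop = 1500/2.22e+08 = 0.00675676 ms.
Pipeline fill: first packet needs 4·t_tx to clear all hops; remaining 50 packets each add one t_tx.
Total = (4+51-1)·t_tx + 4·t_prop = 54·0.104412 + 4·0.00675676 = 5.67 ms.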